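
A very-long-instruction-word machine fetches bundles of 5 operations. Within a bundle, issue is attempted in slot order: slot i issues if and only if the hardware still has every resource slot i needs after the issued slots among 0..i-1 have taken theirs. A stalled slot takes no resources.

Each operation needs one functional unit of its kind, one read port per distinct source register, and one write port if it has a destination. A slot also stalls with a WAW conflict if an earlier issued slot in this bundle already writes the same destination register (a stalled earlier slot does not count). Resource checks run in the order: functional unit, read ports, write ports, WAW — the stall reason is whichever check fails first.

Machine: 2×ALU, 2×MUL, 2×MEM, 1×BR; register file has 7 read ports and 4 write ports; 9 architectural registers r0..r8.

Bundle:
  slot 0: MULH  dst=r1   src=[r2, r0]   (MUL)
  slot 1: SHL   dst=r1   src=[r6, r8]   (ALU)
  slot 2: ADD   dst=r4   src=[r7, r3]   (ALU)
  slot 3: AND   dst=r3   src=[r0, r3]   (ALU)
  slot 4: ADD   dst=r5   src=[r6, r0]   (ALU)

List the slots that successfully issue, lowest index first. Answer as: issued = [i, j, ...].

issued = [0, 2, 3]

[0] MUL needs rd=2 wr=1: ok; after: ALU=2 MUL=1 MEM=2 BR=1, R=5, W=3
[1] ALU needs rd=2 wr=1: WAW; after: ALU=2 MUL=1 MEM=2 BR=1, R=5, W=3
[2] ALU needs rd=2 wr=1: ok; after: ALU=1 MUL=1 MEM=2 BR=1, R=3, W=2
[3] ALU needs rd=2 wr=1: ok; after: ALU=0 MUL=1 MEM=2 BR=1, R=1, W=1
[4] ALU needs rd=2 wr=1: FU; after: ALU=0 MUL=1 MEM=2 BR=1, R=1, W=1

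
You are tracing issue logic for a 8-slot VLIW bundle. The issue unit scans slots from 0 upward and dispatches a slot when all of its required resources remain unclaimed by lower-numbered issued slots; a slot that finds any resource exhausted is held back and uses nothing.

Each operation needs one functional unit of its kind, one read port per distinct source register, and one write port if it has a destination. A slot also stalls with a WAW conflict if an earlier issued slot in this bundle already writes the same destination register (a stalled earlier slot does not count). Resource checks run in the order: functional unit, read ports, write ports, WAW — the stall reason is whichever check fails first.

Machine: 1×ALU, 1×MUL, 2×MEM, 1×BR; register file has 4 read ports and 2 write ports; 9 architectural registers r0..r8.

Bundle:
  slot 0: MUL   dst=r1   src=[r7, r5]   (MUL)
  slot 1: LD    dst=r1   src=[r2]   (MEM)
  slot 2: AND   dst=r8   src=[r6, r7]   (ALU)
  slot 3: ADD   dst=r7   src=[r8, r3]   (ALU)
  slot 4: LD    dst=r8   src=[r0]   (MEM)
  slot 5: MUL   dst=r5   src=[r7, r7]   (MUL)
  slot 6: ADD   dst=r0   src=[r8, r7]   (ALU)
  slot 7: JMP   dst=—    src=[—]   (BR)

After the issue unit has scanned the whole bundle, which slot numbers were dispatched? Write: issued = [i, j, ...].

  0. MUL→r1 ⇒ go  {1A/0Mu/2Ld/1B | 2r 1w}
  1. MEM→r1 ⇒ no(WAW)  {1A/0Mu/2Ld/1B | 2r 1w}
  2. ALU→r8 ⇒ go  {0A/0Mu/2Ld/1B | 0r 0w}
  3. ALU→r7 ⇒ no(FU)  {0A/0Mu/2Ld/1B | 0r 0w}
  4. MEM→r8 ⇒ no(RD_PORT)  {0A/0Mu/2Ld/1B | 0r 0w}
  5. MUL→r5 ⇒ no(FU)  {0A/0Mu/2Ld/1B | 0r 0w}
  6. ALU→r0 ⇒ no(FU)  {0A/0Mu/2Ld/1B | 0r 0w}
  7. BR ⇒ go  {0A/0Mu/2Ld/0B | 0r 0w}

issued = [0, 2, 7]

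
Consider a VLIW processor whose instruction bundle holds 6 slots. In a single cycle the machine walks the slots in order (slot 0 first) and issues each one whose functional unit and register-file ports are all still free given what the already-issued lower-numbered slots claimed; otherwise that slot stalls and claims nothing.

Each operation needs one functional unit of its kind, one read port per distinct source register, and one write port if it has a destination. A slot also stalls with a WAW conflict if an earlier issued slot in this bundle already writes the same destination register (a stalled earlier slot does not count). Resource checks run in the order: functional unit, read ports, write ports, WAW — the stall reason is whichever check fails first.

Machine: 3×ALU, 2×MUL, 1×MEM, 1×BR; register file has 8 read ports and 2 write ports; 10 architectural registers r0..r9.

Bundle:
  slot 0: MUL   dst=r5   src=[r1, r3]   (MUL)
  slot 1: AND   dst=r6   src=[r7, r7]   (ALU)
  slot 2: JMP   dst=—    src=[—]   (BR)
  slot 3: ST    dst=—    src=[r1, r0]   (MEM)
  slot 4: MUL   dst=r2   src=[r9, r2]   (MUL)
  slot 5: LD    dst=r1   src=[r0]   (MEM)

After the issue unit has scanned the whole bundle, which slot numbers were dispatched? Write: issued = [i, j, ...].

issued = [0, 1, 2, 3]

  0. MUL→r5 ⇒ go  {3A/1Mu/1Ld/1B | 6r 1w}
  1. ALU→r6 ⇒ go  {2A/1Mu/1Ld/1B | 5r 0w}
  2. BR ⇒ go  {2A/1Mu/1Ld/0B | 5r 0w}
  3. MEM ⇒ go  {2A/1Mu/0Ld/0B | 3r 0w}
  4. MUL→r2 ⇒ no(WR_PORT)  {2A/1Mu/0Ld/0B | 3r 0w}
  5. MEM→r1 ⇒ no(FU)  {2A/1Mu/0Ld/0B | 3r 0w}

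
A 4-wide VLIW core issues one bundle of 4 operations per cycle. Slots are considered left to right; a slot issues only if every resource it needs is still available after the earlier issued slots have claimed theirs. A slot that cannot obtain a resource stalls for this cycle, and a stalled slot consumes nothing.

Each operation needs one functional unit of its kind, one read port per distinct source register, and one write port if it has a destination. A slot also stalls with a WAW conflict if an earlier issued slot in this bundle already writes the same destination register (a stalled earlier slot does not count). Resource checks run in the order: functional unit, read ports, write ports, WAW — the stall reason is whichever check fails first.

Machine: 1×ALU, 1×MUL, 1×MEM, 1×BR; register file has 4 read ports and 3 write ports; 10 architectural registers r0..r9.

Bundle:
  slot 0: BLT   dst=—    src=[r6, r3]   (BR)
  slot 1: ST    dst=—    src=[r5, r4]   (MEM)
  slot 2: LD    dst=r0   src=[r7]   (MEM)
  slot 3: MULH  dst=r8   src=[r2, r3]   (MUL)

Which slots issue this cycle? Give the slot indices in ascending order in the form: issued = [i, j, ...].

slot 0 (BR): ISSUE — free A1,Mu1,Ld1,B0 rp2 wp3
slot 1 (MEM): ISSUE — free A1,Mu1,Ld0,B0 rp0 wp3
slot 2 (MEM): stall FU — free A1,Mu1,Ld0,B0 rp0 wp3
slot 3 (MUL): stall RD_PORT — free A1,Mu1,Ld0,B0 rp0 wp3

issued = [0, 1]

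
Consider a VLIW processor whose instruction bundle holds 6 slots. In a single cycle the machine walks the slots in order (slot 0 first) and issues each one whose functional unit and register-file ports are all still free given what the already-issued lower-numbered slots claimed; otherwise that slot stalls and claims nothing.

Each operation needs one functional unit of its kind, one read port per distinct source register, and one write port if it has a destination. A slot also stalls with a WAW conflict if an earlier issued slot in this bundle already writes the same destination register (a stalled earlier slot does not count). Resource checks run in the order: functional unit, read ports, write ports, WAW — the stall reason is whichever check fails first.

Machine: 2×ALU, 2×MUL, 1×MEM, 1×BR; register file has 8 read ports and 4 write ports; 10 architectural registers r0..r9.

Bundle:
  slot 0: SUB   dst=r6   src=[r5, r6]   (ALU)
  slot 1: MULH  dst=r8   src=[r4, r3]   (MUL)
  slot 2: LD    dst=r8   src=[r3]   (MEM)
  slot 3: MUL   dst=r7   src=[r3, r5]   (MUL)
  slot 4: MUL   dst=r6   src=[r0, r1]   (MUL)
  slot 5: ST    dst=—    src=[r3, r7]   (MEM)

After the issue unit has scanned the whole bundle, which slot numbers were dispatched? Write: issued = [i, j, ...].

issued = [0, 1, 3, 5]

slot 0 (ALU): ISSUE — free A1,Mu2,Ld1,B1 rp6 wp3
slot 1 (MUL): ISSUE — free A1,Mu1,Ld1,B1 rp4 wp2
slot 2 (MEM): stall WAW — free A1,Mu1,Ld1,B1 rp4 wp2
slot 3 (MUL): ISSUE — free A1,Mu0,Ld1,B1 rp2 wp1
slot 4 (MUL): stall FU — free A1,Mu0,Ld1,B1 rp2 wp1
slot 5 (MEM): ISSUE — free A1,Mu0,Ld0,B1 rp0 wp1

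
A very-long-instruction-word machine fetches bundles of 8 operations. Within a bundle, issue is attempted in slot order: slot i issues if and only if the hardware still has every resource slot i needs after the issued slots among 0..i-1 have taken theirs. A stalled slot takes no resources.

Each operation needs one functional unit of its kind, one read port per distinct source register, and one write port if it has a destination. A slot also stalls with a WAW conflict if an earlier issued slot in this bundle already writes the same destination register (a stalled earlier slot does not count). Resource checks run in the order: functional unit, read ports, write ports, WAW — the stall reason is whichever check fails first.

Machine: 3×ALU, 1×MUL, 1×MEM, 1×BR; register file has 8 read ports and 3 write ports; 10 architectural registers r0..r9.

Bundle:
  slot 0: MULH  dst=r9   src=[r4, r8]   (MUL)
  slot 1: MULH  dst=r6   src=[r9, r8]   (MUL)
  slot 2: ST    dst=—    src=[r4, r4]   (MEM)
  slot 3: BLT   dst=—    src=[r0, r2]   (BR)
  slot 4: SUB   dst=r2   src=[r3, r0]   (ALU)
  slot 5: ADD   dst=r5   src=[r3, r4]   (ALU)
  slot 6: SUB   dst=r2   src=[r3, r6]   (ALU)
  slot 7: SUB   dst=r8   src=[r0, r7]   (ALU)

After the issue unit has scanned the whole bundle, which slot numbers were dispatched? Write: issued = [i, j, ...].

[0] MUL needs rd=2 wr=1: ok; after: ALU=3 MUL=0 MEM=1 BR=1, R=6, W=2
[1] MUL needs rd=2 wr=1: FU; after: ALU=3 MUL=0 MEM=1 BR=1, R=6, W=2
[2] MEM needs rd=1 wr=0: ok; after: ALU=3 MUL=0 MEM=0 BR=1, R=5, W=2
[3] BR needs rd=2 wr=0: ok; after: ALU=3 MUL=0 MEM=0 BR=0, R=3, W=2
[4] ALU needs rd=2 wr=1: ok; after: ALU=2 MUL=0 MEM=0 BR=0, R=1, W=1
[5] ALU needs rd=2 wr=1: RD_PORT; after: ALU=2 MUL=0 MEM=0 BR=0, R=1, W=1
[6] ALU needs rd=2 wr=1: RD_PORT; after: ALU=2 MUL=0 MEM=0 BR=0, R=1, W=1
[7] ALU needs rd=2 wr=1: RD_PORT; after: ALU=2 MUL=0 MEM=0 BR=0, R=1, W=1

issued = [0, 2, 3, 4]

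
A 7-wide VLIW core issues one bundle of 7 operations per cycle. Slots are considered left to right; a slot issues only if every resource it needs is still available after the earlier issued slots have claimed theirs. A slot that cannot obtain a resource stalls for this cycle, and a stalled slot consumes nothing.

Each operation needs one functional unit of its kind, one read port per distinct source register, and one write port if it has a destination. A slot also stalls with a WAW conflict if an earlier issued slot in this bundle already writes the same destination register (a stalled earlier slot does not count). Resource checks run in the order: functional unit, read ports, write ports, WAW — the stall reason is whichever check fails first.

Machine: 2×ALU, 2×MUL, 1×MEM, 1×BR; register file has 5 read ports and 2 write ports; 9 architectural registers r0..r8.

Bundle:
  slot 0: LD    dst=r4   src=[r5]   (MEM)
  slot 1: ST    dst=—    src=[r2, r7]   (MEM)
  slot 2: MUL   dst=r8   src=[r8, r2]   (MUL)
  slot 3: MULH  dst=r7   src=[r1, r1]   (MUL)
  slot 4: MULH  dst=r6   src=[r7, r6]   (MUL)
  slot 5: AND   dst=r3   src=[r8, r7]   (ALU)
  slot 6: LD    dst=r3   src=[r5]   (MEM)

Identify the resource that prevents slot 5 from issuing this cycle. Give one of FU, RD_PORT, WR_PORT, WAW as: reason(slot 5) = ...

[0] MEM needs rd=1 wr=1: ok; after: ALU=2 MUL=2 MEM=0 BR=1, R=4, W=1
[1] MEM needs rd=2 wr=0: FU; after: ALU=2 MUL=2 MEM=0 BR=1, R=4, W=1
[2] MUL needs rd=2 wr=1: ok; after: ALU=2 MUL=1 MEM=0 BR=1, R=2, W=0
[3] MUL needs rd=1 wr=1: WR_PORT; after: ALU=2 MUL=1 MEM=0 BR=1, R=2, W=0
[4] MUL needs rd=2 wr=1: WR_PORT; after: ALU=2 MUL=1 MEM=0 BR=1, R=2, W=0
[5] ALU needs rd=2 wr=1: WR_PORT; after: ALU=2 MUL=1 MEM=0 BR=1, R=2, W=0
[6] MEM needs rd=1 wr=1: FU; after: ALU=2 MUL=1 MEM=0 BR=1, R=2, W=0

reason(slot 5) = WR_PORT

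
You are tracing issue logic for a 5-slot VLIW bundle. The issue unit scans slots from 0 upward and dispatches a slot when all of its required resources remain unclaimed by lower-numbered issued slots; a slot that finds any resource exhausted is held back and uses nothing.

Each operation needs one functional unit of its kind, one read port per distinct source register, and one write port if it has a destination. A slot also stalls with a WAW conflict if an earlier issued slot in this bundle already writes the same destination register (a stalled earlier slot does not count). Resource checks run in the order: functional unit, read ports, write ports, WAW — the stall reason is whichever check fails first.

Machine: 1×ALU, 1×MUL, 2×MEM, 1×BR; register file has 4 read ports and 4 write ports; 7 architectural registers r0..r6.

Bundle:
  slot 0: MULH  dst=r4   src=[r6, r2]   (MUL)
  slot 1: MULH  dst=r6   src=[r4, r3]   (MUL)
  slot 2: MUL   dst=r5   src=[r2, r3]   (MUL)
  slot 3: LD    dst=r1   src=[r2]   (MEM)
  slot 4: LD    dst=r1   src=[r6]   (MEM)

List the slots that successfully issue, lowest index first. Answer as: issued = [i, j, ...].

#0 MUL src=r6,r2 dispatched  <A:1 Mu:0 Ld:2 B:1 rd:2 wr:3>
#1 MUL src=r4,r3 held:FU  <A:1 Mu:0 Ld:2 B:1 rd:2 wr:3>
#2 MUL src=r2,r3 held:FU  <A:1 Mu:0 Ld:2 B:1 rd:2 wr:3>
#3 MEM src=r2 dispatched  <A:1 Mu:0 Ld:1 B:1 rd:1 wr:2>
#4 MEM src=r6 held:WAW  <A:1 Mu:0 Ld:1 B:1 rd:1 wr:2>

issued = [0, 3]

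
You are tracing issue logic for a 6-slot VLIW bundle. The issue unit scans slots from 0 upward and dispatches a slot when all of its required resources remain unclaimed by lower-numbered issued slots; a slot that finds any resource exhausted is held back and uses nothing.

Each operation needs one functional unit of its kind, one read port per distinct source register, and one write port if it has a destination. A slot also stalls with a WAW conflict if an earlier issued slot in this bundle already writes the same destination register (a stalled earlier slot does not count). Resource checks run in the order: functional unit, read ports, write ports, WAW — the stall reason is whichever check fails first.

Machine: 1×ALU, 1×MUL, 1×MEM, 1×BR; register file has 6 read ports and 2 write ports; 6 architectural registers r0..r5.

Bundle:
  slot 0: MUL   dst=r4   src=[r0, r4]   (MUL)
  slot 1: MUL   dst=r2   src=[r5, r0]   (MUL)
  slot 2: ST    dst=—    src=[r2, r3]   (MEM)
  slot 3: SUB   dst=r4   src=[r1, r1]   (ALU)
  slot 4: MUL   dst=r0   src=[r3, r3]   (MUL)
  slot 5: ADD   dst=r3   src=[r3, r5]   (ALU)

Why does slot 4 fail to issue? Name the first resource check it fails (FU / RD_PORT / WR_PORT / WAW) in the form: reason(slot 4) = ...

reason(slot 4) = FU

[0] MUL needs rd=2 wr=1: ok; after: ALU=1 MUL=0 MEM=1 BR=1, R=4, W=1
[1] MUL needs rd=2 wr=1: FU; after: ALU=1 MUL=0 MEM=1 BR=1, R=4, W=1
[2] MEM needs rd=2 wr=0: ok; after: ALU=1 MUL=0 MEM=0 BR=1, R=2, W=1
[3] ALU needs rd=1 wr=1: WAW; after: ALU=1 MUL=0 MEM=0 BR=1, R=2, W=1
[4] MUL needs rd=1 wr=1: FU; after: ALU=1 MUL=0 MEM=0 BR=1, R=2, W=1
[5] ALU needs rd=2 wr=1: ok; after: ALU=0 MUL=0 MEM=0 BR=1, R=0, W=0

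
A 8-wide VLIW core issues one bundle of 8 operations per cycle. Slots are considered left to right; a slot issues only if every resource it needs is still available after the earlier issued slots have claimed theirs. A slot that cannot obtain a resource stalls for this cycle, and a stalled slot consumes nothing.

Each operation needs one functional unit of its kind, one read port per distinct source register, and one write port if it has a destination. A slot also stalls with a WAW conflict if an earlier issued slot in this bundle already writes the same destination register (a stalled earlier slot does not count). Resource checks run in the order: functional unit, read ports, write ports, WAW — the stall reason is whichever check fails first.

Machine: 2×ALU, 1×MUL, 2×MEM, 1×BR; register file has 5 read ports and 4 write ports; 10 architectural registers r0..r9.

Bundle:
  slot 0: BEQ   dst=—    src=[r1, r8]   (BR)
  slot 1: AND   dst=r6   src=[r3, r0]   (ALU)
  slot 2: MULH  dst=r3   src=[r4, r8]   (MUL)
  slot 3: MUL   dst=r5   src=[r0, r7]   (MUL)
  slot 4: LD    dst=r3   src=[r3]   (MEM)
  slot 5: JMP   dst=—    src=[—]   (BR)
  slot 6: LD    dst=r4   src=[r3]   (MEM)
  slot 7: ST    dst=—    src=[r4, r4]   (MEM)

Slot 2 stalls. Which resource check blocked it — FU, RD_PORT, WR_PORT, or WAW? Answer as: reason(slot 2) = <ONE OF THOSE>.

reason(slot 2) = RD_PORT

  0. BR ⇒ go  {2A/1Mu/2Ld/0B | 3r 4w}
  1. ALU→r6 ⇒ go  {1A/1Mu/2Ld/0B | 1r 3w}
  2. MUL→r3 ⇒ no(RD_PORT)  {1A/1Mu/2Ld/0B | 1r 3w}
  3. MUL→r5 ⇒ no(RD_PORT)  {1A/1Mu/2Ld/0B | 1r 3w}
  4. MEM→r3 ⇒ go  {1A/1Mu/1Ld/0B | 0r 2w}
  5. BR ⇒ no(FU)  {1A/1Mu/1Ld/0B | 0r 2w}
  6. MEM→r4 ⇒ no(RD_PORT)  {1A/1Mu/1Ld/0B | 0r 2w}
  7. MEM ⇒ no(RD_PORT)  {1A/1Mu/1Ld/0B | 0r 2w}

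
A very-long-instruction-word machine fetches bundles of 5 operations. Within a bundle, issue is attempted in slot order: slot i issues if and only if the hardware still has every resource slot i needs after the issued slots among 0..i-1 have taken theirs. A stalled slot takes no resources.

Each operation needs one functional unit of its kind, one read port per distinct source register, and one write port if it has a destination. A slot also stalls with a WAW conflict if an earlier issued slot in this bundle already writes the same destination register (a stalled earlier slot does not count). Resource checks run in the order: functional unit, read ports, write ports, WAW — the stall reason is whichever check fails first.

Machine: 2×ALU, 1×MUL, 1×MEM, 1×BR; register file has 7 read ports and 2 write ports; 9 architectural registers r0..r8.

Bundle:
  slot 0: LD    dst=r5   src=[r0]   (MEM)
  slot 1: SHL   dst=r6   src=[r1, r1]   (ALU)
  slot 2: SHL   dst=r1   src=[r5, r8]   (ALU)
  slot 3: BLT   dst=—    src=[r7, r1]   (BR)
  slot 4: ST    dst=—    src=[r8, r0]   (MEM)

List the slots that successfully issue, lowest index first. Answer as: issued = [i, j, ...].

issued = [0, 1, 3]

  0. MEM→r5 ⇒ go  {2A/1Mu/0Ld/1B | 6r 1w}
  1. ALU→r6 ⇒ go  {1A/1Mu/0Ld/1B | 5r 0w}
  2. ALU→r1 ⇒ no(WR_PORT)  {1A/1Mu/0Ld/1B | 5r 0w}
  3. BR ⇒ go  {1A/1Mu/0Ld/0B | 3r 0w}
  4. MEM ⇒ no(FU)  {1A/1Mu/0Ld/0B | 3r 0w}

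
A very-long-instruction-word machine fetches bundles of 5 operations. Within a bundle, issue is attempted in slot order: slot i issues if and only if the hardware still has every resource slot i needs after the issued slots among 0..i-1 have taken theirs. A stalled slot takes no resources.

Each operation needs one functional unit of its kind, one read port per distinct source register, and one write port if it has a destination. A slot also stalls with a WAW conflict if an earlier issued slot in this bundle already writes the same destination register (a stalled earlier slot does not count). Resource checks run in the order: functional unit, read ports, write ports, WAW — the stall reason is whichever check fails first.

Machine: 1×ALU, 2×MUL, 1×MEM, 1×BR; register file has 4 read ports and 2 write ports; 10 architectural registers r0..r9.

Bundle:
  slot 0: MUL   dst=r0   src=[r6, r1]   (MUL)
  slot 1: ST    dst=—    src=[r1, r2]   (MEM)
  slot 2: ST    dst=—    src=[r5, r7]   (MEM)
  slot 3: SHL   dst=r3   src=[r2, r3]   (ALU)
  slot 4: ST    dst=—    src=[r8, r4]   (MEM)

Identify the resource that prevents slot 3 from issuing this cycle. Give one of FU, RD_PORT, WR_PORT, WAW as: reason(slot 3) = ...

slot 0 (MUL): ISSUE — free A1,Mu1,Ld1,B1 rp2 wp1
slot 1 (MEM): ISSUE — free A1,Mu1,Ld0,B1 rp0 wp1
slot 2 (MEM): stall FU — free A1,Mu1,Ld0,B1 rp0 wp1
slot 3 (ALU): stall RD_PORT — free A1,Mu1,Ld0,B1 rp0 wp1
slot 4 (MEM): stall FU — free A1,Mu1,Ld0,B1 rp0 wp1

reason(slot 3) = RD_PORT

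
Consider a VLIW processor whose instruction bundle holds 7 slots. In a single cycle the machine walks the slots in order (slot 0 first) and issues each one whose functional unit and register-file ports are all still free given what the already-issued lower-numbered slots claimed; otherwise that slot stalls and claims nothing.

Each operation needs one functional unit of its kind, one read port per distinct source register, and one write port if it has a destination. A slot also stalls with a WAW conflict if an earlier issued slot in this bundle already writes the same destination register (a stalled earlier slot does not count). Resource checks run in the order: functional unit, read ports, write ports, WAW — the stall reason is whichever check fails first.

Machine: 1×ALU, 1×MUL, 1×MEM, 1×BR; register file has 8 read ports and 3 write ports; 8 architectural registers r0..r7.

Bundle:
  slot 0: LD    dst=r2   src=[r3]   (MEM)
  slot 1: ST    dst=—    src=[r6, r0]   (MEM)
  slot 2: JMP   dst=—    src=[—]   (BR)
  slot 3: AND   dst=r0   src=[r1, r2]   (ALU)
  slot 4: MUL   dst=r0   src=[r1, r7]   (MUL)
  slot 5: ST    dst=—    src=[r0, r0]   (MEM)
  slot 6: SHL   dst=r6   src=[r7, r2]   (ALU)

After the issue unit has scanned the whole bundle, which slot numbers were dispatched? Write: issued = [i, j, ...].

issued = [0, 2, 3]

slot 0 (MEM): ISSUE — free A1,Mu1,Ld0,B1 rp7 wp2
slot 1 (MEM): stall FU — free A1,Mu1,Ld0,B1 rp7 wp2
slot 2 (BR): ISSUE — free A1,Mu1,Ld0,B0 rp7 wp2
slot 3 (ALU): ISSUE — free A0,Mu1,Ld0,B0 rp5 wp1
slot 4 (MUL): stall WAW — free A0,Mu1,Ld0,B0 rp5 wp1
slot 5 (MEM): stall FU — free A0,Mu1,Ld0,B0 rp5 wp1
slot 6 (ALU): stall FU — free A0,Mu1,Ld0,B0 rp5 wp1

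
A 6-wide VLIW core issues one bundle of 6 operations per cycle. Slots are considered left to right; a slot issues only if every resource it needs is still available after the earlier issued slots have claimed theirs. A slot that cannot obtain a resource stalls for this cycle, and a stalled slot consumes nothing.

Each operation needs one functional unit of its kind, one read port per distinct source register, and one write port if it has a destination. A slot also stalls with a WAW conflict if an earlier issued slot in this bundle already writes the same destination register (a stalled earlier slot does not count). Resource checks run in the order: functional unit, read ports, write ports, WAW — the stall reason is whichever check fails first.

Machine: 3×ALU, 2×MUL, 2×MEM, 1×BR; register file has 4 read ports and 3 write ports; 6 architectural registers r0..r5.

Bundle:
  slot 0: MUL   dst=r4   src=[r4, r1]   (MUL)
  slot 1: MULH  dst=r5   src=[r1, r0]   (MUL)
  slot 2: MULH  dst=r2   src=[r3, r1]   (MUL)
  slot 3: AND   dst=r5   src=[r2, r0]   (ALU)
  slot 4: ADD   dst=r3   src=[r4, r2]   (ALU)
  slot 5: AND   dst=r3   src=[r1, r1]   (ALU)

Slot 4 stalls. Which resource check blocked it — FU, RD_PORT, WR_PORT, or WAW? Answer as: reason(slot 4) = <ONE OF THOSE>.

slot 0 (MUL): ISSUE — free A3,Mu1,Ld2,B1 rp2 wp2
slot 1 (MUL): ISSUE — free A3,Mu0,Ld2,B1 rp0 wp1
slot 2 (MUL): stall FU — free A3,Mu0,Ld2,B1 rp0 wp1
slot 3 (ALU): stall RD_PORT — free A3,Mu0,Ld2,B1 rp0 wp1
slot 4 (ALU): stall RD_PORT — free A3,Mu0,Ld2,B1 rp0 wp1
slot 5 (ALU): stall RD_PORT — free A3,Mu0,Ld2,B1 rp0 wp1

reason(slot 4) = RD_PORT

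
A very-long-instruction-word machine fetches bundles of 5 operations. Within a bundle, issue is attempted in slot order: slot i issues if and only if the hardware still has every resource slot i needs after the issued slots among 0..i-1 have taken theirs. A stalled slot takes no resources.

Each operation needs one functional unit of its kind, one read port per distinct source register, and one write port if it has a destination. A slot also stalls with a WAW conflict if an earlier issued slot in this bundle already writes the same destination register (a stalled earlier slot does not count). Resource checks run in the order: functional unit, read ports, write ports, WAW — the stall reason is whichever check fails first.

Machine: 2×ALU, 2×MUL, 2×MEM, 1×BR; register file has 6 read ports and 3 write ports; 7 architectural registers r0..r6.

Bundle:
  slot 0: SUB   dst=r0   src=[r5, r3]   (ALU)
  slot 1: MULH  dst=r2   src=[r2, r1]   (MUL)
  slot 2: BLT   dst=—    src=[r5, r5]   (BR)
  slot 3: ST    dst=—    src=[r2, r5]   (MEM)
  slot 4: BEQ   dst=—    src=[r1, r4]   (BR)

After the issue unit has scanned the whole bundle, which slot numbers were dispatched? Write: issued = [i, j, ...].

issued = [0, 1, 2]

#0 ALU src=r5,r3 dispatched  <A:1 Mu:2 Ld:2 B:1 rd:4 wr:2>
#1 MUL src=r2,r1 dispatched  <A:1 Mu:1 Ld:2 B:1 rd:2 wr:1>
#2 BR src=r5,r5 dispatched  <A:1 Mu:1 Ld:2 B:0 rd:1 wr:1>
#3 MEM src=r2,r5 held:RD_PORT  <A:1 Mu:1 Ld:2 B:0 rd:1 wr:1>
#4 BR src=r1,r4 held:FU  <A:1 Mu:1 Ld:2 B:0 rd:1 wr:1>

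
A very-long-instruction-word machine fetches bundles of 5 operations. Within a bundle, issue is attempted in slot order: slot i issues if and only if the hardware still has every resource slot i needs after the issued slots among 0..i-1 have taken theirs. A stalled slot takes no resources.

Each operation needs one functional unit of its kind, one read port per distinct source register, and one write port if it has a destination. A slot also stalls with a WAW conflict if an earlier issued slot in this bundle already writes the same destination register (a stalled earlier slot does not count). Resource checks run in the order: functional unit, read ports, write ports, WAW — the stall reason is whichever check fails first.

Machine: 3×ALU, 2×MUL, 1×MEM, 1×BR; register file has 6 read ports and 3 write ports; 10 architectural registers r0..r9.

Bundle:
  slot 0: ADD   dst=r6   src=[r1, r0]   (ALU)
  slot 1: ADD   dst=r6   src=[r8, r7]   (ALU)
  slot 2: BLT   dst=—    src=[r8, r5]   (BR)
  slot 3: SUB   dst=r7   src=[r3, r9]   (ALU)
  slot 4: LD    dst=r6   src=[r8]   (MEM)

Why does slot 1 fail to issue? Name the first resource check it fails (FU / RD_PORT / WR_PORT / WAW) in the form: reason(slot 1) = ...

reason(slot 1) = WAW

(0) want 1×ALU +2rd +1wr — yes → AL2|MU2|ME1|BR1|rd4|wr2
(1) want 1×ALU +2rd +1wr — WAW → AL2|MU2|ME1|BR1|rd4|wr2
(2) want 1×BR +2rd +0wr — yes → AL2|MU2|ME1|BR0|rd2|wr2
(3) want 1×ALU +2rd +1wr — yes → AL1|MU2|ME1|BR0|rd0|wr1
(4) want 1×MEM +1rd +1wr — RD_PORT → AL1|MU2|ME1|BR0|rd0|wr1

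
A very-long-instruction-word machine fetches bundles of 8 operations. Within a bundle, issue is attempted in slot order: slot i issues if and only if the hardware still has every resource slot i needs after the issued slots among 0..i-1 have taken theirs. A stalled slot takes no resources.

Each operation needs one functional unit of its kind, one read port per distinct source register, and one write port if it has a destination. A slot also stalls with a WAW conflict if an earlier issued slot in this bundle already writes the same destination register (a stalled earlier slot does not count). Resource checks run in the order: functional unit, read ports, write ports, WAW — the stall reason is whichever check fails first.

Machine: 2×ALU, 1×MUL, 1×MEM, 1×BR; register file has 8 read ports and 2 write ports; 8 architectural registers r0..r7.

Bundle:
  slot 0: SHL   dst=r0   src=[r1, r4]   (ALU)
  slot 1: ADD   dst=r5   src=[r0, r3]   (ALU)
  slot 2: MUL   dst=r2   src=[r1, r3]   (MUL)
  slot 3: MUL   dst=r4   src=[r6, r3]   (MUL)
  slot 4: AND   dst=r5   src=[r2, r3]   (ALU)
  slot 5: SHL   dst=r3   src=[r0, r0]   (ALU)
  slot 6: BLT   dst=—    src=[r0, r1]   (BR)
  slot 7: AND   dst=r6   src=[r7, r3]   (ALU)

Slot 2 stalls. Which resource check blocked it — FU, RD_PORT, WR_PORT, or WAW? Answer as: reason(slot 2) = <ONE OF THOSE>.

slot 0 (ALU): ISSUE — free A1,Mu1,Ld1,B1 rp6 wp1
slot 1 (ALU): ISSUE — free A0,Mu1,Ld1,B1 rp4 wp0
slot 2 (MUL): stall WR_PORT — free A0,Mu1,Ld1,B1 rp4 wp0
slot 3 (MUL): stall WR_PORT — free A0,Mu1,Ld1,B1 rp4 wp0
slot 4 (ALU): stall FU — free A0,Mu1,Ld1,B1 rp4 wp0
slot 5 (ALU): stall FU — free A0,Mu1,Ld1,B1 rp4 wp0
slot 6 (BR): ISSUE — free A0,Mu1,Ld1,B0 rp2 wp0
slot 7 (ALU): stall FU — free A0,Mu1,Ld1,B0 rp2 wp0

reason(slot 2) = WR_PORT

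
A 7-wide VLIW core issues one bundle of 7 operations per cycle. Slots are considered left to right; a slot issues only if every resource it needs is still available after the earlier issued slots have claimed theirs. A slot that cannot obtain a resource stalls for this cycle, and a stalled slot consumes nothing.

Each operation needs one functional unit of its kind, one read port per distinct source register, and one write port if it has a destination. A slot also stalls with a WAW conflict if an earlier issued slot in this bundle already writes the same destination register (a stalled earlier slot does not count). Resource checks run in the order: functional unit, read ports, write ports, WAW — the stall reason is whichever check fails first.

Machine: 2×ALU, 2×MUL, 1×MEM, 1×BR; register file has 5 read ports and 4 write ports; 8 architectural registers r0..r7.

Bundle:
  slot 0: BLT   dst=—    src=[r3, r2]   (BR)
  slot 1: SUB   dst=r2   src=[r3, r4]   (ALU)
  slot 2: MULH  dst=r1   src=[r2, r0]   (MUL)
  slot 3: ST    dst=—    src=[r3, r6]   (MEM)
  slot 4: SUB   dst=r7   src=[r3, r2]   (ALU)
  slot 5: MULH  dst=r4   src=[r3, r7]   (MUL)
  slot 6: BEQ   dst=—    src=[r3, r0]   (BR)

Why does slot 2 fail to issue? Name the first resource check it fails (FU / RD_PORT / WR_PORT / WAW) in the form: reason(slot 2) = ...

reason(slot 2) = RD_PORT

[0] BR needs rd=2 wr=0: ok; after: ALU=2 MUL=2 MEM=1 BR=0, R=3, W=4
[1] ALU needs rd=2 wr=1: ok; after: ALU=1 MUL=2 MEM=1 BR=0, R=1, W=3
[2] MUL needs rd=2 wr=1: RD_PORT; after: ALU=1 MUL=2 MEM=1 BR=0, R=1, W=3
[3] MEM needs rd=2 wr=0: RD_PORT; after: ALU=1 MUL=2 MEM=1 BR=0, R=1, W=3
[4] ALU needs rd=2 wr=1: RD_PORT; after: ALU=1 MUL=2 MEM=1 BR=0, R=1, W=3
[5] MUL needs rd=2 wr=1: RD_PORT; after: ALU=1 MUL=2 MEM=1 BR=0, R=1, W=3
[6] BR needs rd=2 wr=0: FU; after: ALU=1 MUL=2 MEM=1 BR=0, R=1, W=3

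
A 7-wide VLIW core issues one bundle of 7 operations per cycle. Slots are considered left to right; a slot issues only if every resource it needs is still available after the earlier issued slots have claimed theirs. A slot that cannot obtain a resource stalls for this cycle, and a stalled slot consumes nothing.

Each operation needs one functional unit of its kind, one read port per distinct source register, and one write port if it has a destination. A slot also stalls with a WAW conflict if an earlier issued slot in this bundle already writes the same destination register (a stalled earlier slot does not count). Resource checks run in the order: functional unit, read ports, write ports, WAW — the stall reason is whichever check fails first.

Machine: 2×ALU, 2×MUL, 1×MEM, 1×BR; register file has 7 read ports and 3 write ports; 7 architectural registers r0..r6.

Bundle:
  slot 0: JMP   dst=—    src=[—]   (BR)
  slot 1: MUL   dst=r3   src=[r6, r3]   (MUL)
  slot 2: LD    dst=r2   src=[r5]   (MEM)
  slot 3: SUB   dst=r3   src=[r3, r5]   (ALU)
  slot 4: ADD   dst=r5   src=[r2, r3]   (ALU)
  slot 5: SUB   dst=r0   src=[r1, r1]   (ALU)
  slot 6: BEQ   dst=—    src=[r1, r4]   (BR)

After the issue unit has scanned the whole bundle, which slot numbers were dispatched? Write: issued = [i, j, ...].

issued = [0, 1, 2, 4]

#0 BR src=- dispatched  <A:2 Mu:2 Ld:1 B:0 rd:7 wr:3>
#1 MUL src=r6,r3 dispatched  <A:2 Mu:1 Ld:1 B:0 rd:5 wr:2>
#2 MEM src=r5 dispatched  <A:2 Mu:1 Ld:0 B:0 rd:4 wr:1>
#3 ALU src=r3,r5 held:WAW  <A:2 Mu:1 Ld:0 B:0 rd:4 wr:1>
#4 ALU src=r2,r3 dispatched  <A:1 Mu:1 Ld:0 B:0 rd:2 wr:0>
#5 ALU src=r1,r1 held:WR_PORT  <A:1 Mu:1 Ld:0 B:0 rd:2 wr:0>
#6 BR src=r1,r4 held:FU  <A:1 Mu:1 Ld:0 B:0 rd:2 wr:0>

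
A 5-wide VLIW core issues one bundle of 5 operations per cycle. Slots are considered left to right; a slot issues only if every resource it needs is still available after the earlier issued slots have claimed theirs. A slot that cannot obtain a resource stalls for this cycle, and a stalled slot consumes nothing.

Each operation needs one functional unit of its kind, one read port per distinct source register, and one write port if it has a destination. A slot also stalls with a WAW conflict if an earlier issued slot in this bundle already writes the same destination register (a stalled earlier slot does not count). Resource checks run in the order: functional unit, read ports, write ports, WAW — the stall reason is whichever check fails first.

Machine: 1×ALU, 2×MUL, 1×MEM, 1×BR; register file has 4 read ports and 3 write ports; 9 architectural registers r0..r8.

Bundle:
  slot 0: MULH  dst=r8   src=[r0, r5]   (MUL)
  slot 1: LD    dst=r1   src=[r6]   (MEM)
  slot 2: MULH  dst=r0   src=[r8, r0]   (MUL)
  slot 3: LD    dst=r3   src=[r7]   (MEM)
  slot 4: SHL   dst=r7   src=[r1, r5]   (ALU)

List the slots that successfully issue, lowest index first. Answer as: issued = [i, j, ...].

issued = [0, 1]

  0. MUL→r8 ⇒ go  {1A/1Mu/1Ld/1B | 2r 2w}
  1. MEM→r1 ⇒ go  {1A/1Mu/0Ld/1B | 1r 1w}
  2. MUL→r0 ⇒ no(RD_PORT)  {1A/1Mu/0Ld/1B | 1r 1w}
  3. MEM→r3 ⇒ no(FU)  {1A/1Mu/0Ld/1B | 1r 1w}
  4. ALU→r7 ⇒ no(RD_PORT)  {1A/1Mu/0Ld/1B | 1r 1w}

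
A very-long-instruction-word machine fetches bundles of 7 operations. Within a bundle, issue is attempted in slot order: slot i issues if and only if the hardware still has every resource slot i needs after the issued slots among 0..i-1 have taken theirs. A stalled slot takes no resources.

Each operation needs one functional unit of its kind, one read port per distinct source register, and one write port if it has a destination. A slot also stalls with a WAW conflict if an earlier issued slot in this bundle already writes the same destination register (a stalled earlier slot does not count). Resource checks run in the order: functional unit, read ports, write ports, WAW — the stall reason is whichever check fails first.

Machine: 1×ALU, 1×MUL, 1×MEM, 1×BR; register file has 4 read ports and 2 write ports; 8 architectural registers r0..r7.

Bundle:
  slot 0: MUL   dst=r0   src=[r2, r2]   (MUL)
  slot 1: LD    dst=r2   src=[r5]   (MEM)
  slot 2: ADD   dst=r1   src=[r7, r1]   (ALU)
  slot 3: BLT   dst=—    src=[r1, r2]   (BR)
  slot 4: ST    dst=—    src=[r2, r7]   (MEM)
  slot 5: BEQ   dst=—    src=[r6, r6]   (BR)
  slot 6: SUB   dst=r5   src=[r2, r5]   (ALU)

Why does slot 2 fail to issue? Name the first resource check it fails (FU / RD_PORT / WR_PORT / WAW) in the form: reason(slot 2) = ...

reason(slot 2) = WR_PORT

(0) want 1×MUL +1rd +1wr — yes → AL1|MU0|ME1|BR1|rd3|wr1
(1) want 1×MEM +1rd +1wr — yes → AL1|MU0|ME0|BR1|rd2|wr0
(2) want 1×ALU +2rd +1wr — WR_PORT → AL1|MU0|ME0|BR1|rd2|wr0
(3) want 1×BR +2rd +0wr — yes → AL1|MU0|ME0|BR0|rd0|wr0
(4) want 1×MEM +2rd +0wr — FU → AL1|MU0|ME0|BR0|rd0|wr0
(5) want 1×BR +1rd +0wr — FU → AL1|MU0|ME0|BR0|rd0|wr0
(6) want 1×ALU +2rd +1wr — RD_PORT → AL1|MU0|ME0|BR0|rd0|wr0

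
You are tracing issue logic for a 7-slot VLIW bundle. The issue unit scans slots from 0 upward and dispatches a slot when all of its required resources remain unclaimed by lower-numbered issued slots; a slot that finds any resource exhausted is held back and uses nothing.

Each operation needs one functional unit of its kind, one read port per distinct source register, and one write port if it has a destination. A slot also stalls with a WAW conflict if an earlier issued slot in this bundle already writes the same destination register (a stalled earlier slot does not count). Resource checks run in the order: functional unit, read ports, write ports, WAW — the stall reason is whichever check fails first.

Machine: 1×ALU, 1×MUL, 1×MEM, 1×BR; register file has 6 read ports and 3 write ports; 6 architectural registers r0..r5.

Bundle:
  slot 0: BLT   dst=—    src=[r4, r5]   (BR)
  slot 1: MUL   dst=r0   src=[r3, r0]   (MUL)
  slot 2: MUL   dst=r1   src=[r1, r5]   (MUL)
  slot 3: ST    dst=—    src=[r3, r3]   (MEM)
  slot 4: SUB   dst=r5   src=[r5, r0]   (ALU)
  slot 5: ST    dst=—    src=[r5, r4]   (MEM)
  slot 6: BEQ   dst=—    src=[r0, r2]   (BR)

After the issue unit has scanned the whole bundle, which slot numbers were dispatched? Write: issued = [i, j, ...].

issued = [0, 1, 3]

  0. BR ⇒ go  {1A/1Mu/1Ld/0B | 4r 3w}
  1. MUL→r0 ⇒ go  {1A/0Mu/1Ld/0B | 2r 2w}
  2. MUL→r1 ⇒ no(FU)  {1A/0Mu/1Ld/0B | 2r 2w}
  3. MEM ⇒ go  {1A/0Mu/0Ld/0B | 1r 2w}
  4. ALU→r5 ⇒ no(RD_PORT)  {1A/0Mu/0Ld/0B | 1r 2w}
  5. MEM ⇒ no(FU)  {1A/0Mu/0Ld/0B | 1r 2w}
  6. BR ⇒ no(FU)  {1A/0Mu/0Ld/0B | 1r 2w}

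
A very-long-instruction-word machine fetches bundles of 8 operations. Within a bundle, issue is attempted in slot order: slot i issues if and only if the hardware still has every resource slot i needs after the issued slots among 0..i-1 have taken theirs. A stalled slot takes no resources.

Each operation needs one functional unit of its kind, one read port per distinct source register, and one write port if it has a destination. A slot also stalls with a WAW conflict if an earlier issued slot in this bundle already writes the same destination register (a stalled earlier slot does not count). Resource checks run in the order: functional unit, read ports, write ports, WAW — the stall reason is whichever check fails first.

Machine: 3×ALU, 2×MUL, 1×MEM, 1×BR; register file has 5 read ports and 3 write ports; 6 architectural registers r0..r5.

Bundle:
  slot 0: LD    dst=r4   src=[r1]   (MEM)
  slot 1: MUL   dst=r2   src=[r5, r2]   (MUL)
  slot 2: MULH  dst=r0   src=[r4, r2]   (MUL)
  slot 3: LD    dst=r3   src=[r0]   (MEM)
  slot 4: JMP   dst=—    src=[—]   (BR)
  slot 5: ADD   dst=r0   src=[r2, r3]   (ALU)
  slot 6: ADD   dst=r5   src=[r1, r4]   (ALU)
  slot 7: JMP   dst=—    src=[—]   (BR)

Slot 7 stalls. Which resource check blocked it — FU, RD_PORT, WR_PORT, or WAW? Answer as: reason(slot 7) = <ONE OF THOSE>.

[0] MEM needs rd=1 wr=1: ok; after: ALU=3 MUL=2 MEM=0 BR=1, R=4, W=2
[1] MUL needs rd=2 wr=1: ok; after: ALU=3 MUL=1 MEM=0 BR=1, R=2, W=1
[2] MUL needs rd=2 wr=1: ok; after: ALU=3 MUL=0 MEM=0 BR=1, R=0, W=0
[3] MEM needs rd=1 wr=1: FU; after: ALU=3 MUL=0 MEM=0 BR=1, R=0, W=0
[4] BR needs rd=0 wr=0: ok; after: ALU=3 MUL=0 MEM=0 BR=0, R=0, W=0
[5] ALU needs rd=2 wr=1: RD_PORT; after: ALU=3 MUL=0 MEM=0 BR=0, R=0, W=0
[6] ALU needs rd=2 wr=1: RD_PORT; after: ALU=3 MUL=0 MEM=0 BR=0, R=0, W=0
[7] BR needs rd=0 wr=0: FU; after: ALU=3 MUL=0 MEM=0 BR=0, R=0, W=0

reason(slot 7) = FU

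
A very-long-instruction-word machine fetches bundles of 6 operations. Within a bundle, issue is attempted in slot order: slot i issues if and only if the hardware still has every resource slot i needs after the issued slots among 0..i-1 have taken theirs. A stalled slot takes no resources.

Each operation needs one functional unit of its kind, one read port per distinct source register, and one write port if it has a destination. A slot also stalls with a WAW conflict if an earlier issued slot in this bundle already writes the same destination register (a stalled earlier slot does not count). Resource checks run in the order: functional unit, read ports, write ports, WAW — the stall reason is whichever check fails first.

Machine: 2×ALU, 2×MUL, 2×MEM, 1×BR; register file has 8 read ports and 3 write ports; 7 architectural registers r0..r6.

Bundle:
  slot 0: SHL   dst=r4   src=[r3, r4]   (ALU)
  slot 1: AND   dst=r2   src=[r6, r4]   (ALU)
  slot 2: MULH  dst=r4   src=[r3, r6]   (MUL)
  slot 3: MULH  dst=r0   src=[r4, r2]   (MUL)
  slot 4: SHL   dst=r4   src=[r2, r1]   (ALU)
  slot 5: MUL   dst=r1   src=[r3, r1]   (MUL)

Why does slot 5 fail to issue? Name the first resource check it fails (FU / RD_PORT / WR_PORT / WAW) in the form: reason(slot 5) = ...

reason(slot 5) = WR_PORT

[0] ALU needs rd=2 wr=1: ok; after: ALU=1 MUL=2 MEM=2 BR=1, R=6, W=2
[1] ALU needs rd=2 wr=1: ok; after: ALU=0 MUL=2 MEM=2 BR=1, R=4, W=1
[2] MUL needs rd=2 wr=1: WAW; after: ALU=0 MUL=2 MEM=2 BR=1, R=4, W=1
[3] MUL needs rd=2 wr=1: ok; after: ALU=0 MUL=1 MEM=2 BR=1, R=2, W=0
[4] ALU needs rd=2 wr=1: FU; after: ALU=0 MUL=1 MEM=2 BR=1, R=2, W=0
[5] MUL needs rd=2 wr=1: WR_PORT; after: ALU=0 MUL=1 MEM=2 BR=1, R=2, W=0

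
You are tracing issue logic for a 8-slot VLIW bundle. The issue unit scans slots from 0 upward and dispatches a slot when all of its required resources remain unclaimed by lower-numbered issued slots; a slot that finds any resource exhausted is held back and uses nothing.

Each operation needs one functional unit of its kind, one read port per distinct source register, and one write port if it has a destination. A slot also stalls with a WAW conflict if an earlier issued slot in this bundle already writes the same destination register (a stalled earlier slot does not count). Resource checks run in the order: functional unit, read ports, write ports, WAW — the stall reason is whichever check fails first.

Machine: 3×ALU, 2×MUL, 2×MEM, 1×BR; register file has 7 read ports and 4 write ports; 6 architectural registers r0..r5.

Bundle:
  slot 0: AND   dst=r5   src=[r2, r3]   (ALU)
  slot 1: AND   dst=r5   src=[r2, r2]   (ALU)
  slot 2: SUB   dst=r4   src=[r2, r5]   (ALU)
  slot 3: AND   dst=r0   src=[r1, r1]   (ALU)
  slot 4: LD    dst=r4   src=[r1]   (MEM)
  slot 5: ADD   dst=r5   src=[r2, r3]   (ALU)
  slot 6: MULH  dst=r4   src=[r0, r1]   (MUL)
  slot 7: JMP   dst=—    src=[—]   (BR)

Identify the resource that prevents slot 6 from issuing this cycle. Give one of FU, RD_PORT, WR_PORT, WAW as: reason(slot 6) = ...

reason(slot 6) = WAW

#0 ALU src=r2,r3 dispatched  <A:2 Mu:2 Ld:2 B:1 rd:5 wr:3>
#1 ALU src=r2,r2 held:WAW  <A:2 Mu:2 Ld:2 B:1 rd:5 wr:3>
#2 ALU src=r2,r5 dispatched  <A:1 Mu:2 Ld:2 B:1 rd:3 wr:2>
#3 ALU src=r1,r1 dispatched  <A:0 Mu:2 Ld:2 B:1 rd:2 wr:1>
#4 MEM src=r1 held:WAW  <A:0 Mu:2 Ld:2 B:1 rd:2 wr:1>
#5 ALU src=r2,r3 held:FU  <A:0 Mu:2 Ld:2 B:1 rd:2 wr:1>
#6 MUL src=r0,r1 held:WAW  <A:0 Mu:2 Ld:2 B:1 rd:2 wr:1>
#7 BR src=- dispatched  <A:0 Mu:2 Ld:2 B:0 rd:2 wr:1>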